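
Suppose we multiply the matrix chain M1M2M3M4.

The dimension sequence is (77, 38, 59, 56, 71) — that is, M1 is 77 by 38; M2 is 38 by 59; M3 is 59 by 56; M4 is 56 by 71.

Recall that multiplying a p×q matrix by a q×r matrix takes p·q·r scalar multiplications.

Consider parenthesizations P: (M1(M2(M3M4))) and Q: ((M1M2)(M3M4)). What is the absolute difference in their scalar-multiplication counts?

Order P = (M1(M2(M3M4))): (M3M4): 59×56 by 56×71 → 59×71, cost 59·56·71 = 234584; (M2(M3M4)): 38×59 by 59×71 → 38×71, cost 38·59·71 = 159182; cumulative 393766; (M1(M2(M3M4))): 77×38 by 38×71 → 77×71, cost 77·38·71 = 207746; cumulative 601512. Total 601512.
Order Q = ((M1M2)(M3M4)): (M1M2): 77×38 by 38×59 → 77×59, cost 77·38·59 = 172634; (M3M4): 59×56 by 56×71 → 59×71, cost 59·56·71 = 234584; ((M1M2)(M3M4)): 77×59 by 59×71 → 77×71, cost 77·59·71 = 322553; cumulative 729771. Total 729771.
Difference: |601512 − 729771| = 128259.

128259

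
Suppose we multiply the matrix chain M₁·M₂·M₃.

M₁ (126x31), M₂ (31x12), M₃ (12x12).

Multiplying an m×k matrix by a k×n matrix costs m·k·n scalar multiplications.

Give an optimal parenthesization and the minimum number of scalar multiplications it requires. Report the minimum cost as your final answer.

51336

(M₁·(M₂·M₃)): cost 51336.
((M₁·M₂)·M₃): cost 65016.
Optimal: (M₁·(M₂·M₃)) with cost 51336.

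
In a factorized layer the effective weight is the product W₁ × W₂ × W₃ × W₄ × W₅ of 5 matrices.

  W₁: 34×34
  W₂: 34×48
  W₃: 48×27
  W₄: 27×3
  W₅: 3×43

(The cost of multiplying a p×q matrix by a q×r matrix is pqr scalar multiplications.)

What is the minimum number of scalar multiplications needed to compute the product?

16638

Adjacent pairs: W₁W₂ = 34·34·48 = 55488; W₂W₃ = 34·48·27 = 44064; W₃W₄ = 48·27·3 = 3888; W₄W₅ = 27·3·43 = 3483.
Length 3: W₁..W₃: k=1: 0+44064+34·34·27=75276; k=2: 55488+0+34·48·27=99552 → min 75276 | W₂..W₄: k=2: 0+3888+34·48·3=8784; k=3: 44064+0+34·27·3=46818 → min 8784 | W₃..W₅: k=3: 0+3483+48·27·43=59211; k=4: 3888+0+48·3·43=10080 → min 10080.
Length 4: W₁..W₄: k=1: 0+8784+34·34·3=12252; k=2: 55488+3888+34·48·3=64272; k=3: 75276+0+34·27·3=78030 → min 12252 | W₂..W₅: k=2: 0+10080+34·48·43=80256; k=3: 44064+3483+34·27·43=87021; k=4: 8784+0+34·3·43=13170 → min 13170.
Length 5: W₁..W₅: k=1: 0+13170+34·34·43=62878; k=2: 55488+10080+34·48·43=135744; k=3: 75276+3483+34·27·43=118233; k=4: 12252+0+34·3·43=16638 → min 16638.
Optimal order: ((W₁ × (W₂ × (W₃ × W₄))) × W₅) with cost 16638.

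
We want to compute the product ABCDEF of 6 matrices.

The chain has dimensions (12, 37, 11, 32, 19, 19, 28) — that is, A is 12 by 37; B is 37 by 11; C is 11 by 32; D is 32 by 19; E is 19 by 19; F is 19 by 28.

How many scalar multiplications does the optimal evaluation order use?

24435

Adjacent pairs: AB = 12·37·11 = 4884; BC = 37·11·32 = 13024; CD = 11·32·19 = 6688; DE = 32·19·19 = 11552; EF = 19·19·28 = 10108.
Length 3: A..C: k=1: 0+13024+12·37·32=27232; k=2: 4884+0+12·11·32=9108 → min 9108 | B..D: k=2: 0+6688+37·11·19=14421; k=3: 13024+0+37·32·19=35520 → min 14421 | C..E: k=3: 0+11552+11·32·19=18240; k=4: 6688+0+11·19·19=10659 → min 10659 | D..F: k=4: 0+10108+32·19·28=27132; k=5: 11552+0+32·19·28=28576 → min 27132.
Length 4: A..D: k=1: 0+14421+12·37·19=22857; k=2: 4884+6688+12·11·19=14080; k=3: 9108+0+12·32·19=16404 → min 14080 | B..E: k=2: 0+10659+37·11·19=18392; k=3: 13024+11552+37·32·19=47072; k=4: 14421+0+37·19·19=27778 → min 18392 | C..F: k=3: 0+27132+11·32·28=36988; k=4: 6688+10108+11·19·28=22648; k=5: 10659+0+11·19·28=16511 → min 16511.
Length 5: A..E: k=1: 0+18392+12·37·19=26828; k=2: 4884+10659+12·11·19=18051; k=3: 9108+11552+12·32·19=27956; k=4: 14080+0+12·19·19=18412 → min 18051 | B..F: k=2: 0+16511+37·11·28=27907; k=3: 13024+27132+37·32·28=73308; k=4: 14421+10108+37·19·28=44213; k=5: 18392+0+37·19·28=38076 → min 27907.
Length 6: A..F: k=1: 0+27907+12·37·28=40339; k=2: 4884+16511+12·11·28=25091; k=3: 9108+27132+12·32·28=46992; k=4: 14080+10108+12·19·28=30572; k=5: 18051+0+12·19·28=24435 → min 24435.
Optimal order: (((AB)((CD)E))F) with cost 24435.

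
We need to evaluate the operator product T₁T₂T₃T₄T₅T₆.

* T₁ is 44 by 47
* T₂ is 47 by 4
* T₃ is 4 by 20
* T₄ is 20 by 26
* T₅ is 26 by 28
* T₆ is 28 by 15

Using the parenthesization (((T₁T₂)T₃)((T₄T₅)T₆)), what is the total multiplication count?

47952

(T₁T₂): 44×47 by 47×4 → 44×4, cost 44·47·4 = 8272
((T₁T₂)T₃): 44×4 by 4×20 → 44×20, cost 44·4·20 = 3520; cumulative 11792
(T₄T₅): 20×26 by 26×28 → 20×28, cost 20·26·28 = 14560
((T₄T₅)T₆): 20×28 by 28×15 → 20×15, cost 20·28·15 = 8400; cumulative 22960
(((T₁T₂)T₃)((T₄T₅)T₆)): 44×20 by 20×15 → 44×15, cost 44·20·15 = 13200; cumulative 47952
Total: 47952 scalar multiplications.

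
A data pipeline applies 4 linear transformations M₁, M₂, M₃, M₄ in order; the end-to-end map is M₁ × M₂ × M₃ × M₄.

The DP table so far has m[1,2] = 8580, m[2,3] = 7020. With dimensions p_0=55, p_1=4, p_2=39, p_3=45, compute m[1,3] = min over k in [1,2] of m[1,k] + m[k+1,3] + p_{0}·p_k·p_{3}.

m[1,3] = min over k∈[1,2] of m[1,k]+m[k+1,3]+p_{0}·p_k·p_{3}.
k=1: 0 + 7020 + 55·4·45 = 16920; k=2: 8580 + 0 + 55·39·45 = 105105.
Minimum: 16920 at k=1.

16920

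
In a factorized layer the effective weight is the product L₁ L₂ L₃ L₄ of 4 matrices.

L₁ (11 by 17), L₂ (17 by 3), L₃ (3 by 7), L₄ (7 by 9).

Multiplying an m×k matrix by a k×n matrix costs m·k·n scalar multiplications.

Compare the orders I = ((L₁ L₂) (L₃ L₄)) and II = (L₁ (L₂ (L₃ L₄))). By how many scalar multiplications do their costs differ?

Order I = ((L₁ L₂) (L₃ L₄)): (L₁ L₂): 11×17 by 17×3 → 11×3, cost 11·17·3 = 561; (L₃ L₄): 3×7 by 7×9 → 3×9, cost 3·7·9 = 189; ((L₁ L₂) (L₃ L₄)): 11×3 by 3×9 → 11×9, cost 11·3·9 = 297; cumulative 1047. Total 1047.
Order II = (L₁ (L₂ (L₃ L₄))): (L₃ L₄): 3×7 by 7×9 → 3×9, cost 3·7·9 = 189; (L₂ (L₃ L₄)): 17×3 by 3×9 → 17×9, cost 17·3·9 = 459; cumulative 648; (L₁ (L₂ (L₃ L₄))): 11×17 by 17×9 → 11×9, cost 11·17·9 = 1683; cumulative 2331. Total 2331.
Difference: |1047 − 2331| = 1284.

1284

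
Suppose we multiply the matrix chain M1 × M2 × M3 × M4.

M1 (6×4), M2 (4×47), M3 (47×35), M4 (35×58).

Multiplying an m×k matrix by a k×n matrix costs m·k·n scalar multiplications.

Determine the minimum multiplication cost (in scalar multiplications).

16092

Adjacent pairs: M1M2 = 6·4·47 = 1128; M2M3 = 4·47·35 = 6580; M3M4 = 47·35·58 = 95410.
Length 3: M1..M3: k=1: 0+6580+6·4·35=7420; k=2: 1128+0+6·47·35=10998 → min 7420 | M2..M4: k=2: 0+95410+4·47·58=106314; k=3: 6580+0+4·35·58=14700 → min 14700.
Length 4: M1..M4: k=1: 0+14700+6·4·58=16092; k=2: 1128+95410+6·47·58=112894; k=3: 7420+0+6·35·58=19600 → min 16092.
Optimal order: (M1 × ((M2 × M3) × M4)) with cost 16092.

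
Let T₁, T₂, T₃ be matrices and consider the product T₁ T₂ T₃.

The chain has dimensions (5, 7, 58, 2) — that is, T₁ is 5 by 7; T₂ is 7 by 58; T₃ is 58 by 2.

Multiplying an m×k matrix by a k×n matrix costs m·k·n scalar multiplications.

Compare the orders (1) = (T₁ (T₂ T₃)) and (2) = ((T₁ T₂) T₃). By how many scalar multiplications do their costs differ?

Order (1) = (T₁ (T₂ T₃)): (T₂ T₃): 7×58 by 58×2 → 7×2, cost 7·58·2 = 812; (T₁ (T₂ T₃)): 5×7 by 7×2 → 5×2, cost 5·7·2 = 70; cumulative 882. Total 882.
Order (2) = ((T₁ T₂) T₃): (T₁ T₂): 5×7 by 7×58 → 5×58, cost 5·7·58 = 2030; ((T₁ T₂) T₃): 5×58 by 58×2 → 5×2, cost 5·58·2 = 580; cumulative 2610. Total 2610.
Difference: |882 − 2610| = 1728.

1728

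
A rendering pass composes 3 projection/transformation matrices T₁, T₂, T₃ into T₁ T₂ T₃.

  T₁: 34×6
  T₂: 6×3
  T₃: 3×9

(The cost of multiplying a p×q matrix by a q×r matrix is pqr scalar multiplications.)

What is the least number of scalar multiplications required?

Order (T₁ (T₂ T₃)): (T₂ T₃): 6×3 by 3×9 → 6×9, cost 6·3·9 = 162; (T₁ (T₂ T₃)): 34×6 by 6×9 → 34×9, cost 34·6·9 = 1836; cumulative 1998. Total 1998.
Order ((T₁ T₂) T₃): (T₁ T₂): 34×6 by 6×3 → 34×3, cost 34·6·3 = 612; ((T₁ T₂) T₃): 34×3 by 3×9 → 34×9, cost 34·3·9 = 918; cumulative 1530. Total 1530.
Minimum: 1530.

1530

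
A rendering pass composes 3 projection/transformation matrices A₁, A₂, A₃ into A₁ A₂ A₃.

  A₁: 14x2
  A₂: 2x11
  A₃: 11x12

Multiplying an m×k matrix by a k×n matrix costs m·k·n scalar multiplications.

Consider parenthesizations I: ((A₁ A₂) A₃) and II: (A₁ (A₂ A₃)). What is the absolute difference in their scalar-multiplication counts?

1556

Order I = ((A₁ A₂) A₃): (A₁ A₂): 14×2 by 2×11 → 14×11, cost 14·2·11 = 308; ((A₁ A₂) A₃): 14×11 by 11×12 → 14×12, cost 14·11·12 = 1848; cumulative 2156. Total 2156.
Order II = (A₁ (A₂ A₃)): (A₂ A₃): 2×11 by 11×12 → 2×12, cost 2·11·12 = 264; (A₁ (A₂ A₃)): 14×2 by 2×12 → 14×12, cost 14·2·12 = 336; cumulative 600. Total 600.
Difference: |2156 − 600| = 1556.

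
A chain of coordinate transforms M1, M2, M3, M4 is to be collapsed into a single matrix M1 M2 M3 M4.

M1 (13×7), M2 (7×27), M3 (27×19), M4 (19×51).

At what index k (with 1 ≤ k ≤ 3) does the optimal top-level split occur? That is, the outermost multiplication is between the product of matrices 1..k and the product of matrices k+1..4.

Adjacent pairs: M1M2 = 13·7·27 = 2457; M2M3 = 7·27·19 = 3591; M3M4 = 27·19·51 = 26163.
Length 3: M1..M3: k=1: 0+3591+13·7·19=5320; k=2: 2457+0+13·27·19=9126 → min 5320 | M2..M4: k=2: 0+26163+7·27·51=35802; k=3: 3591+0+7·19·51=10374 → min 10374.
Top-level splits: k=1: (M1..M1)·(M2..M4) → 0+10374+13·7·51 = 15015; k=2: (M1..M2)·(M3..M4) → 2457+26163+13·27·51 = 46521; k=3: (M1..M3)·(M4..M4) → 5320+0+13·19·51 = 17917.
Best split is after M1, i.e. k = 1.

1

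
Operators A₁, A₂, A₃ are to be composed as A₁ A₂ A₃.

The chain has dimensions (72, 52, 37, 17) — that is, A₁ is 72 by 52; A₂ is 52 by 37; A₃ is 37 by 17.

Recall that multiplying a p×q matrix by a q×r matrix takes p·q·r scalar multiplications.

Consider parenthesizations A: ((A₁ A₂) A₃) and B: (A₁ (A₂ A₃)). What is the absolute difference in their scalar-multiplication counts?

Order A = ((A₁ A₂) A₃): (A₁ A₂): 72×52 by 52×37 → 72×37, cost 72·52·37 = 138528; ((A₁ A₂) A₃): 72×37 by 37×17 → 72×17, cost 72·37·17 = 45288; cumulative 183816. Total 183816.
Order B = (A₁ (A₂ A₃)): (A₂ A₃): 52×37 by 37×17 → 52×17, cost 52·37·17 = 32708; (A₁ (A₂ A₃)): 72×52 by 52×17 → 72×17, cost 72·52·17 = 63648; cumulative 96356. Total 96356.
Difference: |183816 − 96356| = 87460.

87460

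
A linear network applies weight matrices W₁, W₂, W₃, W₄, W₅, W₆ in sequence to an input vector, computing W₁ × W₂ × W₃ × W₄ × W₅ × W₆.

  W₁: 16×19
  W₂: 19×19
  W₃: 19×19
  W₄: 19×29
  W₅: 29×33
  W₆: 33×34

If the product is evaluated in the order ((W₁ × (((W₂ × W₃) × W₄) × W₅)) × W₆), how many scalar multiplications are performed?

63495

(W₂ × W₃): 19×19 by 19×19 → 19×19, cost 19·19·19 = 6859
((W₂ × W₃) × W₄): 19×19 by 19×29 → 19×29, cost 19·19·29 = 10469; cumulative 17328
(((W₂ × W₃) × W₄) × W₅): 19×29 by 29×33 → 19×33, cost 19·29·33 = 18183; cumulative 35511
(W₁ × (((W₂ × W₃) × W₄) × W₅)): 16×19 by 19×33 → 16×33, cost 16·19·33 = 10032; cumulative 45543
((W₁ × (((W₂ × W₃) × W₄) × W₅)) × W₆): 16×33 by 33×34 → 16×34, cost 16·33·34 = 17952; cumulative 63495
Total: 63495 scalar multiplications.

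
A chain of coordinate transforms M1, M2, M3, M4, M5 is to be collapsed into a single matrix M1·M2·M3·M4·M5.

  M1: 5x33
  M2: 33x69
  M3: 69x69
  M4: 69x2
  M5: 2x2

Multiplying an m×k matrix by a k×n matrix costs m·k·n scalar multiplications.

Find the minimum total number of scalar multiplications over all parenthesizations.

Adjacent pairs: M1M2 = 5·33·69 = 11385; M2M3 = 33·69·69 = 157113; M3M4 = 69·69·2 = 9522; M4M5 = 69·2·2 = 276.
Length 3: M1..M3: k=1: 0+157113+5·33·69=168498; k=2: 11385+0+5·69·69=35190 → min 35190 | M2..M4: k=2: 0+9522+33·69·2=14076; k=3: 157113+0+33·69·2=161667 → min 14076 | M3..M5: k=3: 0+276+69·69·2=9798; k=4: 9522+0+69·2·2=9798 → min 9798.
Length 4: M1..M4: k=1: 0+14076+5·33·2=14406; k=2: 11385+9522+5·69·2=21597; k=3: 35190+0+5·69·2=35880 → min 14406 | M2..M5: k=2: 0+9798+33·69·2=14352; k=3: 157113+276+33·69·2=161943; k=4: 14076+0+33·2·2=14208 → min 14208.
Length 5: M1..M5: k=1: 0+14208+5·33·2=14538; k=2: 11385+9798+5·69·2=21873; k=3: 35190+276+5·69·2=36156; k=4: 14406+0+5·2·2=14426 → min 14426.
Optimal order: ((M1·(M2·(M3·M4)))·M5) with cost 14426.

14426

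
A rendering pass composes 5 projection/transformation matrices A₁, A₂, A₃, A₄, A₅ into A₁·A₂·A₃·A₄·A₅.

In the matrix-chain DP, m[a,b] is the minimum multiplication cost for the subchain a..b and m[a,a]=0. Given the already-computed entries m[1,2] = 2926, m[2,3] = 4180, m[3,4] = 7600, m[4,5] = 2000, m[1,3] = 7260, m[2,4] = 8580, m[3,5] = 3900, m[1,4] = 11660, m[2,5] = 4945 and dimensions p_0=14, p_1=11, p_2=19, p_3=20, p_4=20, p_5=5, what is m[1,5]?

5715

m[1,5] = min over k∈[1,4] of m[1,k]+m[k+1,5]+p_{0}·p_k·p_{5}.
k=1: 0 + 4945 + 14·11·5 = 5715; k=2: 2926 + 3900 + 14·19·5 = 8156; k=3: 7260 + 2000 + 14·20·5 = 10660; k=4: 11660 + 0 + 14·20·5 = 13060.
Minimum: 5715 at k=1.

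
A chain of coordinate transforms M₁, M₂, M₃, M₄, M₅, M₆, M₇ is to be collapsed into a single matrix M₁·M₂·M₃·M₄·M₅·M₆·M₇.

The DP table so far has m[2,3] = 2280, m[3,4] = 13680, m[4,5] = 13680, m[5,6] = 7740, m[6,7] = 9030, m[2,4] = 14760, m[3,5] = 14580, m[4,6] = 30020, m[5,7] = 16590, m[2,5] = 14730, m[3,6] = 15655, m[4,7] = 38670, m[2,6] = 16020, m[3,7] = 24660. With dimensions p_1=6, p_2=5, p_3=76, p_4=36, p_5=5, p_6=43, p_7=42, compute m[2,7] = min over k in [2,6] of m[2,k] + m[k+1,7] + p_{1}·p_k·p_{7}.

25020

m[2,7] = min over k∈[2,6] of m[2,k]+m[k+1,7]+p_{1}·p_k·p_{7}.
k=2: 0 + 24660 + 6·5·42 = 25920; k=3: 2280 + 38670 + 6·76·42 = 60102; k=4: 14760 + 16590 + 6·36·42 = 40422; k=5: 14730 + 9030 + 6·5·42 = 25020; k=6: 16020 + 0 + 6·43·42 = 26856.
Minimum: 25020 at k=5.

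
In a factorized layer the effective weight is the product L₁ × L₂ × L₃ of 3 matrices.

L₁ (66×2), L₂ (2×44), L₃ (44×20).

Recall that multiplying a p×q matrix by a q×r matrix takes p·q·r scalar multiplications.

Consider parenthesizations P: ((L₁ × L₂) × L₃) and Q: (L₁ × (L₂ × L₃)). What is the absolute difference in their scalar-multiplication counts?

59488

Order P = ((L₁ × L₂) × L₃): (L₁ × L₂): 66×2 by 2×44 → 66×44, cost 66·2·44 = 5808; ((L₁ × L₂) × L₃): 66×44 by 44×20 → 66×20, cost 66·44·20 = 58080; cumulative 63888. Total 63888.
Order Q = (L₁ × (L₂ × L₃)): (L₂ × L₃): 2×44 by 44×20 → 2×20, cost 2·44·20 = 1760; (L₁ × (L₂ × L₃)): 66×2 by 2×20 → 66×20, cost 66·2·20 = 2640; cumulative 4400. Total 4400.
Difference: |63888 − 4400| = 59488.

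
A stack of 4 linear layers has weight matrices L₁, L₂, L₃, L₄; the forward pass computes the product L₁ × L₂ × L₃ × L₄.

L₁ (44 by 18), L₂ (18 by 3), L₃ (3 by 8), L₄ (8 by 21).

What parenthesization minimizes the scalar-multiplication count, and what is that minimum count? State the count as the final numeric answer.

Adjacent pairs: L₁L₂ = 44·18·3 = 2376; L₂L₃ = 18·3·8 = 432; L₃L₄ = 3·8·21 = 504.
Length 3: L₁..L₃: k=1: 0+432+44·18·8=6768; k=2: 2376+0+44·3·8=3432 → min 3432 | L₂..L₄: k=2: 0+504+18·3·21=1638; k=3: 432+0+18·8·21=3456 → min 1638.
Length 4: L₁..L₄: k=1: 0+1638+44·18·21=18270; k=2: 2376+504+44·3·21=5652; k=3: 3432+0+44·8·21=10824 → min 5652.
Optimal parenthesization: ((L₁ × L₂) × (L₃ × L₄)) with cost 5652.

5652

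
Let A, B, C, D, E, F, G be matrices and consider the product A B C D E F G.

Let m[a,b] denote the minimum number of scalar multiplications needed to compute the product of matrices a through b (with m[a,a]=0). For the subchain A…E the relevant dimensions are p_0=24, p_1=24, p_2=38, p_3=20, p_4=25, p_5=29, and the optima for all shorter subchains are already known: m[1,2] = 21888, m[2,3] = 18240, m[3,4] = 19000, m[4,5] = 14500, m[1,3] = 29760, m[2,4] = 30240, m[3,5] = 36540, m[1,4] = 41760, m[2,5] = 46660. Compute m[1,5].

m[1,5] = min over k∈[1,4] of m[1,k]+m[k+1,5]+p_{0}·p_k·p_{5}.
k=1: 0 + 46660 + 24·24·29 = 63364; k=2: 21888 + 36540 + 24·38·29 = 84876; k=3: 29760 + 14500 + 24·20·29 = 58180; k=4: 41760 + 0 + 24·25·29 = 59160.
Minimum: 58180 at k=3.

58180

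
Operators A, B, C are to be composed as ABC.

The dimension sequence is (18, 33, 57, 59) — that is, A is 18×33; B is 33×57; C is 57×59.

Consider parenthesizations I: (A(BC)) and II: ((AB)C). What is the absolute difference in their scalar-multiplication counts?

51633

Order I = (A(BC)): (BC): 33×57 by 57×59 → 33×59, cost 33·57·59 = 110979; (A(BC)): 18×33 by 33×59 → 18×59, cost 18·33·59 = 35046; cumulative 146025. Total 146025.
Order II = ((AB)C): (AB): 18×33 by 33×57 → 18×57, cost 18·33·57 = 33858; ((AB)C): 18×57 by 57×59 → 18×59, cost 18·57·59 = 60534; cumulative 94392. Total 94392.
Difference: |146025 − 94392| = 51633.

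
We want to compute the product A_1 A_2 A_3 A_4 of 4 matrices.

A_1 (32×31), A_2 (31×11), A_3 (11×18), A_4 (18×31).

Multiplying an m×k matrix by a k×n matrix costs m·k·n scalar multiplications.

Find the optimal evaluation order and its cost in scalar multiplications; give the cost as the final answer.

Adjacent pairs: A_1A_2 = 32·31·11 = 10912; A_2A_3 = 31·11·18 = 6138; A_3A_4 = 11·18·31 = 6138.
Length 3: A_1..A_3: k=1: 0+6138+32·31·18=23994; k=2: 10912+0+32·11·18=17248 → min 17248 | A_2..A_4: k=2: 0+6138+31·11·31=16709; k=3: 6138+0+31·18·31=23436 → min 16709.
Length 4: A_1..A_4: k=1: 0+16709+32·31·31=47461; k=2: 10912+6138+32·11·31=27962; k=3: 17248+0+32·18·31=35104 → min 27962.
Optimal parenthesization: ((A_1 A_2) (A_3 A_4)) with cost 27962.

27962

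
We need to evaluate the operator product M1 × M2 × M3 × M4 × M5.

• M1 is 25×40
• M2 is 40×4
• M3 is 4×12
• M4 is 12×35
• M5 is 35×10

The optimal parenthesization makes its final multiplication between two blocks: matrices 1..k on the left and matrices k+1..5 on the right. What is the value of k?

2

Adjacent pairs: M1M2 = 25·40·4 = 4000; M2M3 = 40·4·12 = 1920; M3M4 = 4·12·35 = 1680; M4M5 = 12·35·10 = 4200.
Length 3: M1..M3: k=1: 0+1920+25·40·12=13920; k=2: 4000+0+25·4·12=5200 → min 5200 | M2..M4: k=2: 0+1680+40·4·35=7280; k=3: 1920+0+40·12·35=18720 → min 7280 | M3..M5: k=3: 0+4200+4·12·10=4680; k=4: 1680+0+4·35·10=3080 → min 3080.
Length 4: M1..M4: k=1: 0+7280+25·40·35=42280; k=2: 4000+1680+25·4·35=9180; k=3: 5200+0+25·12·35=15700 → min 9180 | M2..M5: k=2: 0+3080+40·4·10=4680; k=3: 1920+4200+40·12·10=10920; k=4: 7280+0+40·35·10=21280 → min 4680.
Top-level splits: k=1: (M1..M1)·(M2..M5) → 0+4680+25·40·10 = 14680; k=2: (M1..M2)·(M3..M5) → 4000+3080+25·4·10 = 8080; k=3: (M1..M3)·(M4..M5) → 5200+4200+25·12·10 = 12400; k=4: (M1..M4)·(M5..M5) → 9180+0+25·35·10 = 17930.
Best split is after M2, i.e. k = 2.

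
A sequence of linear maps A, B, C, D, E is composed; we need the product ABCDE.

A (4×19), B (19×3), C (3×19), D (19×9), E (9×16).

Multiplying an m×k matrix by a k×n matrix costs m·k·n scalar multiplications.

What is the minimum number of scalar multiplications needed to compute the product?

Adjacent pairs: AB = 4·19·3 = 228; BC = 19·3·19 = 1083; CD = 3·19·9 = 513; DE = 19·9·16 = 2736.
Length 3: A..C: k=1: 0+1083+4·19·19=2527; k=2: 228+0+4·3·19=456 → min 456 | B..D: k=2: 0+513+19·3·9=1026; k=3: 1083+0+19·19·9=4332 → min 1026 | C..E: k=3: 0+2736+3·19·16=3648; k=4: 513+0+3·9·16=945 → min 945.
Length 4: A..D: k=1: 0+1026+4·19·9=1710; k=2: 228+513+4·3·9=849; k=3: 456+0+4·19·9=1140 → min 849 | B..E: k=2: 0+945+19·3·16=1857; k=3: 1083+2736+19·19·16=9595; k=4: 1026+0+19·9·16=3762 → min 1857.
Length 5: A..E: k=1: 0+1857+4·19·16=3073; k=2: 228+945+4·3·16=1365; k=3: 456+2736+4·19·16=4408; k=4: 849+0+4·9·16=1425 → min 1365.
Optimal order: ((AB)((CD)E)) with cost 1365.

1365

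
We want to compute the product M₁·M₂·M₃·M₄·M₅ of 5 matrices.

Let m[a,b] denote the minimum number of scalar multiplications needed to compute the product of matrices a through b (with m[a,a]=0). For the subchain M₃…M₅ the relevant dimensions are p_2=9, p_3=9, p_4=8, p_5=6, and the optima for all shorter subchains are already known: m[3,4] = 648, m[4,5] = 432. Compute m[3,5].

918

m[3,5] = min over k∈[3,4] of m[3,k]+m[k+1,5]+p_{2}·p_k·p_{5}.
k=3: 0 + 432 + 9·9·6 = 918; k=4: 648 + 0 + 9·8·6 = 1080.
Minimum: 918 at k=3.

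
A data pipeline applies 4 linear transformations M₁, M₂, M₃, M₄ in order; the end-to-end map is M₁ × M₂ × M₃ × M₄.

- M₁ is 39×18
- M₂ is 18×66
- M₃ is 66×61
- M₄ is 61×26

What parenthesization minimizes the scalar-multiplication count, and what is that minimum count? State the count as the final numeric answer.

119268

Adjacent pairs: M₁M₂ = 39·18·66 = 46332; M₂M₃ = 18·66·61 = 72468; M₃M₄ = 66·61·26 = 104676.
Length 3: M₁..M₃: k=1: 0+72468+39·18·61=115290; k=2: 46332+0+39·66·61=203346 → min 115290 | M₂..M₄: k=2: 0+104676+18·66·26=135564; k=3: 72468+0+18·61·26=101016 → min 101016.
Length 4: M₁..M₄: k=1: 0+101016+39·18·26=119268; k=2: 46332+104676+39·66·26=217932; k=3: 115290+0+39·61·26=177144 → min 119268.
Optimal parenthesization: (M₁ × ((M₂ × M₃) × M₄)) with cost 119268.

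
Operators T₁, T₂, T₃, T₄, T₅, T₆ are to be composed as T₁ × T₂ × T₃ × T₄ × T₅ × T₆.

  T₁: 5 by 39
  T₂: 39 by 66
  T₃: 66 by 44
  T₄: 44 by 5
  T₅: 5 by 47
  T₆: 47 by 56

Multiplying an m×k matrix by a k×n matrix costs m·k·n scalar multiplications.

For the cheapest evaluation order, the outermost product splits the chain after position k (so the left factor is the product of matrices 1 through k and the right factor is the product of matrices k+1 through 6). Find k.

Adjacent pairs: T₁T₂ = 5·39·66 = 12870; T₂T₃ = 39·66·44 = 113256; T₃T₄ = 66·44·5 = 14520; T₄T₅ = 44·5·47 = 10340; T₅T₆ = 5·47·56 = 13160.
Length 3: T₁..T₃: k=1: 0+113256+5·39·44=121836; k=2: 12870+0+5·66·44=27390 → min 27390 | T₂..T₄: k=2: 0+14520+39·66·5=27390; k=3: 113256+0+39·44·5=121836 → min 27390 | T₃..T₅: k=3: 0+10340+66·44·47=146828; k=4: 14520+0+66·5·47=30030 → min 30030 | T₄..T₆: k=4: 0+13160+44·5·56=25480; k=5: 10340+0+44·47·56=126148 → min 25480.
Length 4: T₁..T₄: k=1: 0+27390+5·39·5=28365; k=2: 12870+14520+5·66·5=29040; k=3: 27390+0+5·44·5=28490 → min 28365 | T₂..T₅: k=2: 0+30030+39·66·47=151008; k=3: 113256+10340+39·44·47=204248; k=4: 27390+0+39·5·47=36555 → min 36555 | T₃..T₆: k=3: 0+25480+66·44·56=188104; k=4: 14520+13160+66·5·56=46160; k=5: 30030+0+66·47·56=203742 → min 46160.
Length 5: T₁..T₅: k=1: 0+36555+5·39·47=45720; k=2: 12870+30030+5·66·47=58410; k=3: 27390+10340+5·44·47=48070; k=4: 28365+0+5·5·47=29540 → min 29540 | T₂..T₆: k=2: 0+46160+39·66·56=190304; k=3: 113256+25480+39·44·56=234832; k=4: 27390+13160+39·5·56=51470; k=5: 36555+0+39·47·56=139203 → min 51470.
Top-level splits: k=1: (T₁..T₁)·(T₂..T₆) → 0+51470+5·39·56 = 62390; k=2: (T₁..T₂)·(T₃..T₆) → 12870+46160+5·66·56 = 77510; k=3: (T₁..T₃)·(T₄..T₆) → 27390+25480+5·44·56 = 65190; k=4: (T₁..T₄)·(T₅..T₆) → 28365+13160+5·5·56 = 42925; k=5: (T₁..T₅)·(T₆..T₆) → 29540+0+5·47·56 = 42700.
Best split is after T₅, i.e. k = 5.

5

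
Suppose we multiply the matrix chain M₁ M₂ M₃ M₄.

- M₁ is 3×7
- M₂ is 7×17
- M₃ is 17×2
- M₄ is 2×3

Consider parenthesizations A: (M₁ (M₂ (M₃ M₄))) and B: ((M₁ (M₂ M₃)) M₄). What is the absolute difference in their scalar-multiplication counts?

224

Order A = (M₁ (M₂ (M₃ M₄))): (M₃ M₄): 17×2 by 2×3 → 17×3, cost 17·2·3 = 102; (M₂ (M₃ M₄)): 7×17 by 17×3 → 7×3, cost 7·17·3 = 357; cumulative 459; (M₁ (M₂ (M₃ M₄))): 3×7 by 7×3 → 3×3, cost 3·7·3 = 63; cumulative 522. Total 522.
Order B = ((M₁ (M₂ M₃)) M₄): (M₂ M₃): 7×17 by 17×2 → 7×2, cost 7·17·2 = 238; (M₁ (M₂ M₃)): 3×7 by 7×2 → 3×2, cost 3·7·2 = 42; cumulative 280; ((M₁ (M₂ M₃)) M₄): 3×2 by 2×3 → 3×3, cost 3·2·3 = 18; cumulative 298. Total 298.
Difference: |522 − 298| = 224.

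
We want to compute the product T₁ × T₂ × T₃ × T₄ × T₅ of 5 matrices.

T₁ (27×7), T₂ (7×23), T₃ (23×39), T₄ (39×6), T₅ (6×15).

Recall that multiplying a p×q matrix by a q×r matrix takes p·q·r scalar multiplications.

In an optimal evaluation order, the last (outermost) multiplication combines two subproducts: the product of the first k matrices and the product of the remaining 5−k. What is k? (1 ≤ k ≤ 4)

Adjacent pairs: T₁T₂ = 27·7·23 = 4347; T₂T₃ = 7·23·39 = 6279; T₃T₄ = 23·39·6 = 5382; T₄T₅ = 39·6·15 = 3510.
Length 3: T₁..T₃: k=1: 0+6279+27·7·39=13650; k=2: 4347+0+27·23·39=28566 → min 13650 | T₂..T₄: k=2: 0+5382+7·23·6=6348; k=3: 6279+0+7·39·6=7917 → min 6348 | T₃..T₅: k=3: 0+3510+23·39·15=16965; k=4: 5382+0+23·6·15=7452 → min 7452.
Length 4: T₁..T₄: k=1: 0+6348+27·7·6=7482; k=2: 4347+5382+27·23·6=13455; k=3: 13650+0+27·39·6=19968 → min 7482 | T₂..T₅: k=2: 0+7452+7·23·15=9867; k=3: 6279+3510+7·39·15=13884; k=4: 6348+0+7·6·15=6978 → min 6978.
Top-level splits: k=1: (T₁..T₁)·(T₂..T₅) → 0+6978+27·7·15 = 9813; k=2: (T₁..T₂)·(T₃..T₅) → 4347+7452+27·23·15 = 21114; k=3: (T₁..T₃)·(T₄..T₅) → 13650+3510+27·39·15 = 32955; k=4: (T₁..T₄)·(T₅..T₅) → 7482+0+27·6·15 = 9912.
Best split is after T₁, i.e. k = 1.

1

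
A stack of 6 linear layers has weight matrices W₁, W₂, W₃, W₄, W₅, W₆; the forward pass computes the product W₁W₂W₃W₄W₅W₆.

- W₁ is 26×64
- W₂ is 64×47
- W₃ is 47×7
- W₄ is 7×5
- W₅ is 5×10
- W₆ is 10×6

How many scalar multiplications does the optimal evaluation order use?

Adjacent pairs: W₁W₂ = 26·64·47 = 78208; W₂W₃ = 64·47·7 = 21056; W₃W₄ = 47·7·5 = 1645; W₄W₅ = 7·5·10 = 350; W₅W₆ = 5·10·6 = 300.
Length 3: W₁..W₃: k=1: 0+21056+26·64·7=32704; k=2: 78208+0+26·47·7=86762 → min 32704 | W₂..W₄: k=2: 0+1645+64·47·5=16685; k=3: 21056+0+64·7·5=23296 → min 16685 | W₃..W₅: k=3: 0+350+47·7·10=3640; k=4: 1645+0+47·5·10=3995 → min 3640 | W₄..W₆: k=4: 0+300+7·5·6=510; k=5: 350+0+7·10·6=770 → min 510.
Length 4: W₁..W₄: k=1: 0+16685+26·64·5=25005; k=2: 78208+1645+26·47·5=85963; k=3: 32704+0+26·7·5=33614 → min 25005 | W₂..W₅: k=2: 0+3640+64·47·10=33720; k=3: 21056+350+64·7·10=25886; k=4: 16685+0+64·5·10=19885 → min 19885 | W₃..W₆: k=3: 0+510+47·7·6=2484; k=4: 1645+300+47·5·6=3355; k=5: 3640+0+47·10·6=6460 → min 2484.
Length 5: W₁..W₅: k=1: 0+19885+26·64·10=36525; k=2: 78208+3640+26·47·10=94068; k=3: 32704+350+26·7·10=34874; k=4: 25005+0+26·5·10=26305 → min 26305 | W₂..W₆: k=2: 0+2484+64·47·6=20532; k=3: 21056+510+64·7·6=24254; k=4: 16685+300+64·5·6=18905; k=5: 19885+0+64·10·6=23725 → min 18905.
Length 6: W₁..W₆: k=1: 0+18905+26·64·6=28889; k=2: 78208+2484+26·47·6=88024; k=3: 32704+510+26·7·6=34306; k=4: 25005+300+26·5·6=26085; k=5: 26305+0+26·10·6=27865 → min 26085.
Optimal order: ((W₁(W₂(W₃W₄)))(W₅W₆)) with cost 26085.

26085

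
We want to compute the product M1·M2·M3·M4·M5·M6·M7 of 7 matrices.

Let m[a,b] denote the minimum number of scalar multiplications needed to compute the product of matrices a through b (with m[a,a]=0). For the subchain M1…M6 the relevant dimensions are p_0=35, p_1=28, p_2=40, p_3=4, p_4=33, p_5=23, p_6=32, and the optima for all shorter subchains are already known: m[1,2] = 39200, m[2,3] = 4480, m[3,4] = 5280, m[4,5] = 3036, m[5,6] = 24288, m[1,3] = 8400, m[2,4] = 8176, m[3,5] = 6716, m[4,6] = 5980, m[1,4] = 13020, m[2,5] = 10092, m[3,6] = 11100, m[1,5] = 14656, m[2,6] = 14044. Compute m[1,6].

18860

m[1,6] = min over k∈[1,5] of m[1,k]+m[k+1,6]+p_{0}·p_k·p_{6}.
k=1: 0 + 14044 + 35·28·32 = 45404; k=2: 39200 + 11100 + 35·40·32 = 95100; k=3: 8400 + 5980 + 35·4·32 = 18860; k=4: 13020 + 24288 + 35·33·32 = 74268; k=5: 14656 + 0 + 35·23·32 = 40416.
Minimum: 18860 at k=3.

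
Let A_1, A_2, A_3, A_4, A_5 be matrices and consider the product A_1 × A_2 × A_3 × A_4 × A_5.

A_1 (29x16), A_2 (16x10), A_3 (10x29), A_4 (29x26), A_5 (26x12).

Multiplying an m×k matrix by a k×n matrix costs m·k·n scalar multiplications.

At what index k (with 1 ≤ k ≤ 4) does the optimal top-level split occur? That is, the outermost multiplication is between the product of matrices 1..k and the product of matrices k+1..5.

Adjacent pairs: A_1A_2 = 29·16·10 = 4640; A_2A_3 = 16·10·29 = 4640; A_3A_4 = 10·29·26 = 7540; A_4A_5 = 29·26·12 = 9048.
Length 3: A_1..A_3: k=1: 0+4640+29·16·29=18096; k=2: 4640+0+29·10·29=13050 → min 13050 | A_2..A_4: k=2: 0+7540+16·10·26=11700; k=3: 4640+0+16·29·26=16704 → min 11700 | A_3..A_5: k=3: 0+9048+10·29·12=12528; k=4: 7540+0+10·26·12=10660 → min 10660.
Length 4: A_1..A_4: k=1: 0+11700+29·16·26=23764; k=2: 4640+7540+29·10·26=19720; k=3: 13050+0+29·29·26=34916 → min 19720 | A_2..A_5: k=2: 0+10660+16·10·12=12580; k=3: 4640+9048+16·29·12=19256; k=4: 11700+0+16·26·12=16692 → min 12580.
Top-level splits: k=1: (A_1..A_1)·(A_2..A_5) → 0+12580+29·16·12 = 18148; k=2: (A_1..A_2)·(A_3..A_5) → 4640+10660+29·10·12 = 18780; k=3: (A_1..A_3)·(A_4..A_5) → 13050+9048+29·29·12 = 32190; k=4: (A_1..A_4)·(A_5..A_5) → 19720+0+29·26·12 = 28768.
Best split is after A_1, i.e. k = 1.

1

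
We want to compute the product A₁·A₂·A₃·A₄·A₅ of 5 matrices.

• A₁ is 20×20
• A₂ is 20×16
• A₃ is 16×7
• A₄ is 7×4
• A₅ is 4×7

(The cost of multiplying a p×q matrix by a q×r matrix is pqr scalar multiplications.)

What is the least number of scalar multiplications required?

3888

Adjacent pairs: A₁A₂ = 20·20·16 = 6400; A₂A₃ = 20·16·7 = 2240; A₃A₄ = 16·7·4 = 448; A₄A₅ = 7·4·7 = 196.
Length 3: A₁..A₃: k=1: 0+2240+20·20·7=5040; k=2: 6400+0+20·16·7=8640 → min 5040 | A₂..A₄: k=2: 0+448+20·16·4=1728; k=3: 2240+0+20·7·4=2800 → min 1728 | A₃..A₅: k=3: 0+196+16·7·7=980; k=4: 448+0+16·4·7=896 → min 896.
Length 4: A₁..A₄: k=1: 0+1728+20·20·4=3328; k=2: 6400+448+20·16·4=8128; k=3: 5040+0+20·7·4=5600 → min 3328 | A₂..A₅: k=2: 0+896+20·16·7=3136; k=3: 2240+196+20·7·7=3416; k=4: 1728+0+20·4·7=2288 → min 2288.
Length 5: A₁..A₅: k=1: 0+2288+20·20·7=5088; k=2: 6400+896+20·16·7=9536; k=3: 5040+196+20·7·7=6216; k=4: 3328+0+20·4·7=3888 → min 3888.
Optimal order: ((A₁·(A₂·(A₃·A₄)))·A₅) with cost 3888.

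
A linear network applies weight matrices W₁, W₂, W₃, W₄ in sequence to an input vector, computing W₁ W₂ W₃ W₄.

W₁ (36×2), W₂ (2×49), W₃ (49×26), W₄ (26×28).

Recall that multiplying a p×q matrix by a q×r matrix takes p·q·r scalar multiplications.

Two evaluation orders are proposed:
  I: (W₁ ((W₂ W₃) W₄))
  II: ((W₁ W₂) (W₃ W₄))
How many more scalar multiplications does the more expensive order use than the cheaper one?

Order I = (W₁ ((W₂ W₃) W₄)): (W₂ W₃): 2×49 by 49×26 → 2×26, cost 2·49·26 = 2548; ((W₂ W₃) W₄): 2×26 by 26×28 → 2×28, cost 2·26·28 = 1456; cumulative 4004; (W₁ ((W₂ W₃) W₄)): 36×2 by 2×28 → 36×28, cost 36·2·28 = 2016; cumulative 6020. Total 6020.
Order II = ((W₁ W₂) (W₃ W₄)): (W₁ W₂): 36×2 by 2×49 → 36×49, cost 36·2·49 = 3528; (W₃ W₄): 49×26 by 26×28 → 49×28, cost 49·26·28 = 35672; ((W₁ W₂) (W₃ W₄)): 36×49 by 49×28 → 36×28, cost 36·49·28 = 49392; cumulative 88592. Total 88592.
Difference: |6020 − 88592| = 82572.

82572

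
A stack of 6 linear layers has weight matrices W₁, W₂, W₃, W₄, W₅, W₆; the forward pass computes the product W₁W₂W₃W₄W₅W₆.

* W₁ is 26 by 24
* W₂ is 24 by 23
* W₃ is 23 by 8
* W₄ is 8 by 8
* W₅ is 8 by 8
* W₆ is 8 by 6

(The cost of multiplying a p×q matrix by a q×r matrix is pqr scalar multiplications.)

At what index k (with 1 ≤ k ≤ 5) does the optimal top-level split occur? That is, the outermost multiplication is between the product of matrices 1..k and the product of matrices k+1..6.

1

Adjacent pairs: W₁W₂ = 26·24·23 = 14352; W₂W₃ = 24·23·8 = 4416; W₃W₄ = 23·8·8 = 1472; W₄W₅ = 8·8·8 = 512; W₅W₆ = 8·8·6 = 384.
Length 3: W₁..W₃: k=1: 0+4416+26·24·8=9408; k=2: 14352+0+26·23·8=19136 → min 9408 | W₂..W₄: k=2: 0+1472+24·23·8=5888; k=3: 4416+0+24·8·8=5952 → min 5888 | W₃..W₅: k=3: 0+512+23·8·8=1984; k=4: 1472+0+23·8·8=2944 → min 1984 | W₄..W₆: k=4: 0+384+8·8·6=768; k=5: 512+0+8·8·6=896 → min 768.
Length 4: W₁..W₄: k=1: 0+5888+26·24·8=10880; k=2: 14352+1472+26·23·8=20608; k=3: 9408+0+26·8·8=11072 → min 10880 | W₂..W₅: k=2: 0+1984+24·23·8=6400; k=3: 4416+512+24·8·8=6464; k=4: 5888+0+24·8·8=7424 → min 6400 | W₃..W₆: k=3: 0+768+23·8·6=1872; k=4: 1472+384+23·8·6=2960; k=5: 1984+0+23·8·6=3088 → min 1872.
Length 5: W₁..W₅: k=1: 0+6400+26·24·8=11392; k=2: 14352+1984+26·23·8=21120; k=3: 9408+512+26·8·8=11584; k=4: 10880+0+26·8·8=12544 → min 11392 | W₂..W₆: k=2: 0+1872+24·23·6=5184; k=3: 4416+768+24·8·6=6336; k=4: 5888+384+24·8·6=7424; k=5: 6400+0+24·8·6=7552 → min 5184.
Top-level splits: k=1: (W₁..W₁)·(W₂..W₆) → 0+5184+26·24·6 = 8928; k=2: (W₁..W₂)·(W₃..W₆) → 14352+1872+26·23·6 = 19812; k=3: (W₁..W₃)·(W₄..W₆) → 9408+768+26·8·6 = 11424; k=4: (W₁..W₄)·(W₅..W₆) → 10880+384+26·8·6 = 12512; k=5: (W₁..W₅)·(W₆..W₆) → 11392+0+26·8·6 = 12640.
Best split is after W₁, i.e. k = 1.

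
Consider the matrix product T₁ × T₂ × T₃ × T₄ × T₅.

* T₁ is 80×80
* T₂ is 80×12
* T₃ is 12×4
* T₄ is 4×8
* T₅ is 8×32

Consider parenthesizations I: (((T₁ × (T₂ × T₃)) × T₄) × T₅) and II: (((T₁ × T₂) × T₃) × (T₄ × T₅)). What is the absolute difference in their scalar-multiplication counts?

Order I = (((T₁ × (T₂ × T₃)) × T₄) × T₅): (T₂ × T₃): 80×12 by 12×4 → 80×4, cost 80·12·4 = 3840; (T₁ × (T₂ × T₃)): 80×80 by 80×4 → 80×4, cost 80·80·4 = 25600; cumulative 29440; ((T₁ × (T₂ × T₃)) × T₄): 80×4 by 4×8 → 80×8, cost 80·4·8 = 2560; cumulative 32000; (((T₁ × (T₂ × T₃)) × T₄) × T₅): 80×8 by 8×32 → 80×32, cost 80·8·32 = 20480; cumulative 52480. Total 52480.
Order II = (((T₁ × T₂) × T₃) × (T₄ × T₅)): (T₁ × T₂): 80×80 by 80×12 → 80×12, cost 80·80·12 = 76800; ((T₁ × T₂) × T₃): 80×12 by 12×4 → 80×4, cost 80·12·4 = 3840; cumulative 80640; (T₄ × T₅): 4×8 by 8×32 → 4×32, cost 4·8·32 = 1024; (((T₁ × T₂) × T₃) × (T₄ × T₅)): 80×4 by 4×32 → 80×32, cost 80·4·32 = 10240; cumulative 91904. Total 91904.
Difference: |52480 − 91904| = 39424.

39424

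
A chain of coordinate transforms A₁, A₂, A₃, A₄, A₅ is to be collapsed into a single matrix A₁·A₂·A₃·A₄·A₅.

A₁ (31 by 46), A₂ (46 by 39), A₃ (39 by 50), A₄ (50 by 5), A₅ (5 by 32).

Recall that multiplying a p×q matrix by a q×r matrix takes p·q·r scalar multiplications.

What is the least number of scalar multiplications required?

Adjacent pairs: A₁A₂ = 31·46·39 = 55614; A₂A₃ = 46·39·50 = 89700; A₃A₄ = 39·50·5 = 9750; A₄A₅ = 50·5·32 = 8000.
Length 3: A₁..A₃: k=1: 0+89700+31·46·50=161000; k=2: 55614+0+31·39·50=116064 → min 116064 | A₂..A₄: k=2: 0+9750+46·39·5=18720; k=3: 89700+0+46·50·5=101200 → min 18720 | A₃..A₅: k=3: 0+8000+39·50·32=70400; k=4: 9750+0+39·5·32=15990 → min 15990.
Length 4: A₁..A₄: k=1: 0+18720+31·46·5=25850; k=2: 55614+9750+31·39·5=71409; k=3: 116064+0+31·50·5=123814 → min 25850 | A₂..A₅: k=2: 0+15990+46·39·32=73398; k=3: 89700+8000+46·50·32=171300; k=4: 18720+0+46·5·32=26080 → min 26080.
Length 5: A₁..A₅: k=1: 0+26080+31·46·32=71712; k=2: 55614+15990+31·39·32=110292; k=3: 116064+8000+31·50·32=173664; k=4: 25850+0+31·5·32=30810 → min 30810.
Optimal order: ((A₁·(A₂·(A₃·A₄)))·A₅) with cost 30810.

30810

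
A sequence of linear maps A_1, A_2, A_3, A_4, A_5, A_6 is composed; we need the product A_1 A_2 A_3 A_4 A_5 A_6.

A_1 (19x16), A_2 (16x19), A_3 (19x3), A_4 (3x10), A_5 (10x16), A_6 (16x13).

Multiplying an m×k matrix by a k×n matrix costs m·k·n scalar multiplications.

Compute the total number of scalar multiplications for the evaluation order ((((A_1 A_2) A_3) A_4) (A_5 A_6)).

(A_1 A_2): 19×16 by 16×19 → 19×19, cost 19·16·19 = 5776
((A_1 A_2) A_3): 19×19 by 19×3 → 19×3, cost 19·19·3 = 1083; cumulative 6859
(((A_1 A_2) A_3) A_4): 19×3 by 3×10 → 19×10, cost 19·3·10 = 570; cumulative 7429
(A_5 A_6): 10×16 by 16×13 → 10×13, cost 10·16·13 = 2080
((((A_1 A_2) A_3) A_4) (A_5 A_6)): 19×10 by 10×13 → 19×13, cost 19·10·13 = 2470; cumulative 11979
Total: 11979 scalar multiplications.

11979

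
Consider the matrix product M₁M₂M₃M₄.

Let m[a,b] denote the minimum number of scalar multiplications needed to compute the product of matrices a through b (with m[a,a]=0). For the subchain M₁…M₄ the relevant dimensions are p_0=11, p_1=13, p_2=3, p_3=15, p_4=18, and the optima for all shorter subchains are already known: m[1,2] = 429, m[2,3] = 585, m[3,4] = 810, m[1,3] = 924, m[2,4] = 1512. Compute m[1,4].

1833

m[1,4] = min over k∈[1,3] of m[1,k]+m[k+1,4]+p_{0}·p_k·p_{4}.
k=1: 0 + 1512 + 11·13·18 = 4086; k=2: 429 + 810 + 11·3·18 = 1833; k=3: 924 + 0 + 11·15·18 = 3894.
Minimum: 1833 at k=2.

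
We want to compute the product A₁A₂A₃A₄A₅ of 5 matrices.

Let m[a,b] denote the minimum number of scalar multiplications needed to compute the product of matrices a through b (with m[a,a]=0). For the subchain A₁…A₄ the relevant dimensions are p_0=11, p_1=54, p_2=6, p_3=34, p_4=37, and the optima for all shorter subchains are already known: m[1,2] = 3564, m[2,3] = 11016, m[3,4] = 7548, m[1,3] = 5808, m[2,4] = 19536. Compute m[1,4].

m[1,4] = min over k∈[1,3] of m[1,k]+m[k+1,4]+p_{0}·p_k·p_{4}.
k=1: 0 + 19536 + 11·54·37 = 41514; k=2: 3564 + 7548 + 11·6·37 = 13554; k=3: 5808 + 0 + 11·34·37 = 19646.
Minimum: 13554 at k=2.

13554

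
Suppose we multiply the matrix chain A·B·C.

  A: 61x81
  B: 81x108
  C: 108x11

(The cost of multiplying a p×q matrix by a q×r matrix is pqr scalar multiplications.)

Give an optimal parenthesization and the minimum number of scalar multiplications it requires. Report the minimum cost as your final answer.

150579

(A·(B·C)): cost 150579.
((A·B)·C): cost 606096.
Optimal: (A·(B·C)) with cost 150579.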